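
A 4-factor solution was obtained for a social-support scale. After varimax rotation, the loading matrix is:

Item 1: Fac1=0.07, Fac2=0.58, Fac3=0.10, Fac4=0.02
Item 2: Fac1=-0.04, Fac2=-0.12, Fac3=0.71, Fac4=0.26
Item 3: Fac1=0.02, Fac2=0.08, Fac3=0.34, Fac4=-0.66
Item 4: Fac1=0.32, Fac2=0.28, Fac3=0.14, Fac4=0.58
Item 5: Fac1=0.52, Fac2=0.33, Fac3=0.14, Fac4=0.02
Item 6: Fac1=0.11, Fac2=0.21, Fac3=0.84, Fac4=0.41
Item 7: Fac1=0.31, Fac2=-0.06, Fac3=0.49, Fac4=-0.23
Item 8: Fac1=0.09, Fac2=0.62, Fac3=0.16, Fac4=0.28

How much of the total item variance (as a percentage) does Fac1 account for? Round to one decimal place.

6.2%

SS loadings for Fac1 = 0.07² + (-0.04)² + 0.02² + 0.32² + 0.52² + 0.11² + 0.31² + 0.09² = 0.4960
With 8 standardized items, total variance = 8. Proportion = 0.4960/8 = 0.0620 → 6.20%.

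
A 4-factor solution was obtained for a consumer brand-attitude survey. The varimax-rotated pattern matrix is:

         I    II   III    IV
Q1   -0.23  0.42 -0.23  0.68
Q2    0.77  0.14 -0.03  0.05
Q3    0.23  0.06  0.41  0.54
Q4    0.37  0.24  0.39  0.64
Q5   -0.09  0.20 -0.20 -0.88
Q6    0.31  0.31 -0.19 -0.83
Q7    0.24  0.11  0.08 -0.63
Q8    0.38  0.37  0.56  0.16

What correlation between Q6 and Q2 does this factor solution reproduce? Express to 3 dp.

r̂ = Σ λ_i·λ_j across factors = (0.31)(0.77) + (0.31)(0.14) + (-0.19)(-0.03) + (-0.83)(0.05)
  = +0.2387 +0.0434 +0.0057 -0.0415 = 0.2463

0.246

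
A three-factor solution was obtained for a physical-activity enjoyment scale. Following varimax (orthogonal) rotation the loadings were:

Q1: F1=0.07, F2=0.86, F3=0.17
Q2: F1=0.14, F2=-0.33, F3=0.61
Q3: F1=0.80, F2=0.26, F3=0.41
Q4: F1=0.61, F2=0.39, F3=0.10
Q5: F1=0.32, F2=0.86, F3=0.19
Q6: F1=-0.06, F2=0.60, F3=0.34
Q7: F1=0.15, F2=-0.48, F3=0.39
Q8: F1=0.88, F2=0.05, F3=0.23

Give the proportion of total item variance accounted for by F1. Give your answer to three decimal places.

SS loadings for F1 = 0.07² + 0.14² + 0.80² + 0.61² + 0.32² + (-0.06)² + 0.15² + 0.88² = 1.9395
Proportion of variance = 1.9395 / 8 = 0.2424.

0.242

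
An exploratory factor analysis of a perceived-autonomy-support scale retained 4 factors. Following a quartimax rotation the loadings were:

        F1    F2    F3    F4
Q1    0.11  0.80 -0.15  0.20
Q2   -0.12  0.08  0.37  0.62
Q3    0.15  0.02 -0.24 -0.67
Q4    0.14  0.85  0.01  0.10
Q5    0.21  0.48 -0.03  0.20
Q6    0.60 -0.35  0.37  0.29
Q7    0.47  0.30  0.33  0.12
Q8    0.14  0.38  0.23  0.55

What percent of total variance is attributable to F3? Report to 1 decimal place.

6.5%

SS loadings for F3 = (-0.15)² + 0.37² + (-0.24)² + 0.01² + (-0.03)² + 0.37² + 0.33² + 0.23² = 0.5167
With 8 standardized items, total variance = 8. Proportion = 0.5167/8 = 0.0646 → 6.46%.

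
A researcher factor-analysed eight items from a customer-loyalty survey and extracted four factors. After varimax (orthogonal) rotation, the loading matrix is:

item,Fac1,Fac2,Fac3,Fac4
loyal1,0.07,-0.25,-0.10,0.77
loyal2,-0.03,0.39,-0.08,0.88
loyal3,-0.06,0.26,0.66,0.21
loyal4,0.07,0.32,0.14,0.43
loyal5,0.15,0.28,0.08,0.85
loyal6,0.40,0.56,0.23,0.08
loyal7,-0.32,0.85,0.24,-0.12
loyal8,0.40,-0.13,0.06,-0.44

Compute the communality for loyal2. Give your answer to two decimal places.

0.93

h² = (-0.03)² + 0.39² + (-0.08)² + 0.88² = 0.0009 + 0.1521 + 0.0064 + 0.7744 = 0.9338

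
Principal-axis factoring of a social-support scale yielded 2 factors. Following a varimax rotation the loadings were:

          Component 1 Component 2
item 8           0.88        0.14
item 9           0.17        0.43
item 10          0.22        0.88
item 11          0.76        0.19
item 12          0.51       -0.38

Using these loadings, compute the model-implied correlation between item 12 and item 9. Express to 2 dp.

-0.08

r̂ = Σ λ_i·λ_j across factors = (0.51)(0.17) + (-0.38)(0.43)
  = +0.0867 -0.1634 = -0.0767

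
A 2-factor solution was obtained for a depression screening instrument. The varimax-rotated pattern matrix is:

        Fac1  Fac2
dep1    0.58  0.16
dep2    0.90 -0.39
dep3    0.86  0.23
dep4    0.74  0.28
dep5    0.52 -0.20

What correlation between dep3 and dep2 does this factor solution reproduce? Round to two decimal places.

r̂ = Σ λ_i·λ_j across factors = (0.86)(0.90) + (0.23)(-0.39)
  = +0.7740 -0.0897 = 0.6843

0.68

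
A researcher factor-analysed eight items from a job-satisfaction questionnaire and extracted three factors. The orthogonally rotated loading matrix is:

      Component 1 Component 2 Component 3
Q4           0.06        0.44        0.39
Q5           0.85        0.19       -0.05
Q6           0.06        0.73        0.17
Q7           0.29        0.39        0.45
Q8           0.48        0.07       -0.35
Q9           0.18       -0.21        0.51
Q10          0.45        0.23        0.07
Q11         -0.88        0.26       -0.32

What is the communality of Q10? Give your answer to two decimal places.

h² = 0.45² + 0.23² + 0.07² = 0.2025 + 0.0529 + 0.0049 = 0.2603

0.26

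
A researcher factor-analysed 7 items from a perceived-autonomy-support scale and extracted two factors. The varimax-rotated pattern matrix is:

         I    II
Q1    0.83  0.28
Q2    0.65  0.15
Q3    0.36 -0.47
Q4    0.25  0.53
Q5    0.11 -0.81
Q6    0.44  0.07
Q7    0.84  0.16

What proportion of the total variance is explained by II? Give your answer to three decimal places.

SS loadings for II = 0.28² + 0.15² + (-0.47)² + 0.53² + (-0.81)² + 0.07² + 0.16² = 1.2893
Proportion of variance = 1.2893 / 7 = 0.1842.

0.184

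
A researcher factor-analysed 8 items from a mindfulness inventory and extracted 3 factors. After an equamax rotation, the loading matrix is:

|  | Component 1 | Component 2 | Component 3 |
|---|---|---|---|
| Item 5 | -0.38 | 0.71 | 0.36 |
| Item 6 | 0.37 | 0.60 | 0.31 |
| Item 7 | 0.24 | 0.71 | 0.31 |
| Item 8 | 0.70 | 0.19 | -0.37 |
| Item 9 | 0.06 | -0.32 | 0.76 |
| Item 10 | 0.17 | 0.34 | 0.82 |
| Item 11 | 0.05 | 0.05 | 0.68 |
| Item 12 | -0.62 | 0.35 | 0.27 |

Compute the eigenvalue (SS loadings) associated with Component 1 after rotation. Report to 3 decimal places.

SS loadings for Component 1 = (-0.38)² + 0.37² + 0.24² + 0.70² + 0.06² + 0.17² + 0.05² + (-0.62)² = 0.1444 + 0.1369 + 0.0576 + 0.4900 + 0.0036 + 0.0289 + 0.0025 + 0.3844 = 1.2483

1.248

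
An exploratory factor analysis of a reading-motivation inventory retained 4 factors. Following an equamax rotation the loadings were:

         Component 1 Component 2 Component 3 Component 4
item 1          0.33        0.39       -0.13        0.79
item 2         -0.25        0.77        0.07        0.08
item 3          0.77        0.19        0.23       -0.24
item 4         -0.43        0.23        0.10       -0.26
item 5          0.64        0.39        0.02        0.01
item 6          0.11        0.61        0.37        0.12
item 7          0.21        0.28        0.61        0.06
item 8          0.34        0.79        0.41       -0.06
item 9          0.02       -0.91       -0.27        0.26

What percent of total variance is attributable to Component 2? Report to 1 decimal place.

32.1%

SS loadings for Component 2 = 0.39² + 0.77² + 0.19² + 0.23² + 0.39² + 0.61² + 0.28² + 0.79² + (-0.91)² = 2.8888
With 9 standardized items, total variance = 9. Proportion = 2.8888/9 = 0.3210 → 32.10%.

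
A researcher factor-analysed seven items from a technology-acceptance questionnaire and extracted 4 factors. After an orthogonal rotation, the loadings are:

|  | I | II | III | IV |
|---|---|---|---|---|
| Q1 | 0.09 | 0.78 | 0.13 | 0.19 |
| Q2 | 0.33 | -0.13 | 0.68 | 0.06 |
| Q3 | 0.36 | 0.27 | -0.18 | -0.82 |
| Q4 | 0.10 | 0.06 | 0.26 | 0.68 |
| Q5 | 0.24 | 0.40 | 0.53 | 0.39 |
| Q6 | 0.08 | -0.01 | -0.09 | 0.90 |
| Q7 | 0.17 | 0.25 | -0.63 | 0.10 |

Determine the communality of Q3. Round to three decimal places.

h² = 0.36² + 0.27² + (-0.18)² + (-0.82)² = 0.1296 + 0.0729 + 0.0324 + 0.6724 = 0.9073

0.907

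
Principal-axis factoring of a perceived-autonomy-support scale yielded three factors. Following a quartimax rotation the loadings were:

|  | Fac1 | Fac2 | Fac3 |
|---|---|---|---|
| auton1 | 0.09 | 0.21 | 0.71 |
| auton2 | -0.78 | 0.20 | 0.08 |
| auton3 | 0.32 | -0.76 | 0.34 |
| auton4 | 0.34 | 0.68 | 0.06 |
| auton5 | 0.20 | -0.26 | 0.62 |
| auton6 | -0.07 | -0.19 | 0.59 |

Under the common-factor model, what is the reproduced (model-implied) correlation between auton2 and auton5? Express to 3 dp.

r̂ = Σ λ_i·λ_j across factors = (-0.78)(0.20) + (0.20)(-0.26) + (0.08)(0.62)
  = -0.1560 -0.0520 +0.0496 = -0.1584

-0.158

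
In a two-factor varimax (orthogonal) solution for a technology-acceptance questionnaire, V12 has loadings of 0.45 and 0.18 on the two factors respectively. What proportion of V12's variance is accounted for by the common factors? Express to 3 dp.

h² = 0.45² + 0.18² = 0.2025 + 0.0324 = 0.2349

0.235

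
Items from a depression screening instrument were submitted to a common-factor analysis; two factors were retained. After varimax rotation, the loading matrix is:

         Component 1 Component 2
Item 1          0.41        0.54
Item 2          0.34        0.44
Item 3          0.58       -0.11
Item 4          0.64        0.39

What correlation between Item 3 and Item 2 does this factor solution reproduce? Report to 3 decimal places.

r̂ = Σ λ_i·λ_j across factors = (0.58)(0.34) + (-0.11)(0.44)
  = +0.1972 -0.0484 = 0.1488

0.149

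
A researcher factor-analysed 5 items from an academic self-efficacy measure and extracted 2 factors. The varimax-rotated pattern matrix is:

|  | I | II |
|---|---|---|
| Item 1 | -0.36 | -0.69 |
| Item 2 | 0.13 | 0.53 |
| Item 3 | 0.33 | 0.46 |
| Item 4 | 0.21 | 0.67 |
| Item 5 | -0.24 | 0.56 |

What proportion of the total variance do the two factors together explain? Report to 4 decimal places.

Communalities: 0.6057, 0.2978, 0.3205, 0.4930, 0.3712; Σh² = 2.0882.
Total variance with 5 standardized items is 5, so the solution explains 2.0882/5 = 0.4176.

0.4176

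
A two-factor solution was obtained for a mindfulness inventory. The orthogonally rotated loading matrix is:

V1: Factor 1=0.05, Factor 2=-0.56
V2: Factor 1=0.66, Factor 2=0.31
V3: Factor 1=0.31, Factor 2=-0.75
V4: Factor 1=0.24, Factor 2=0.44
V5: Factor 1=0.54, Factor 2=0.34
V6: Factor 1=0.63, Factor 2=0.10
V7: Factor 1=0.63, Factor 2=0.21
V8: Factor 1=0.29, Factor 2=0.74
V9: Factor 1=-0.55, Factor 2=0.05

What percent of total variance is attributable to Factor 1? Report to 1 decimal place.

22.9%

SS loadings for Factor 1 = 0.05² + 0.66² + 0.31² + 0.24² + 0.54² + 0.63² + 0.63² + 0.29² + (-0.55)² = 2.0638
With 9 standardized items, total variance = 9. Proportion = 2.0638/9 = 0.2293 → 22.93%.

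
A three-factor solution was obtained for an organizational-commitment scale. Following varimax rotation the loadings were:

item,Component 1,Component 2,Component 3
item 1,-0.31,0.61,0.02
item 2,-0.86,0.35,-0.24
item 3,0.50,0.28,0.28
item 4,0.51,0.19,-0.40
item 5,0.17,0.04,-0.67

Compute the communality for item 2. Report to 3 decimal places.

h² = (-0.86)² + 0.35² + (-0.24)² = 0.7396 + 0.1225 + 0.0576 = 0.9197

0.920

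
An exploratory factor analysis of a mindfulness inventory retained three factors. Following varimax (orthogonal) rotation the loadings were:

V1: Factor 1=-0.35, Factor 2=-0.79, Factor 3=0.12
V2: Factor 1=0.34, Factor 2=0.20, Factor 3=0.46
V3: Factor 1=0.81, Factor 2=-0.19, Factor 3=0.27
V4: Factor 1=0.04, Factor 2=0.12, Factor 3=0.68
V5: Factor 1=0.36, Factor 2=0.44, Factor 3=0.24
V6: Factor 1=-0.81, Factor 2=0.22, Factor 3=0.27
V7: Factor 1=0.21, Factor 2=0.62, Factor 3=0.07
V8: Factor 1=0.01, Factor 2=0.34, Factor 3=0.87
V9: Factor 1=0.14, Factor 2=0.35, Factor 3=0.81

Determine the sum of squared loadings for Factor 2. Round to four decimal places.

1.5791

SS loadings for Factor 2 = (-0.79)² + 0.20² + (-0.19)² + 0.12² + 0.44² + 0.22² + 0.62² + 0.34² + 0.35² = 0.6241 + 0.0400 + 0.0361 + 0.0144 + 0.1936 + 0.0484 + 0.3844 + 0.1156 + 0.1225 = 1.5791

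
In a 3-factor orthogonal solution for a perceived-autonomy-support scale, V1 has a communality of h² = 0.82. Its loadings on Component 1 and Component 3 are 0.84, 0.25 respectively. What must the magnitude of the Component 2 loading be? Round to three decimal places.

Under orthogonal rotation h² = Σλ², so λ_Component 2² = h² − (0.7681) = 0.82 − 0.7681 = 0.0519.
|λ| = √0.0519 = 0.2278.

0.228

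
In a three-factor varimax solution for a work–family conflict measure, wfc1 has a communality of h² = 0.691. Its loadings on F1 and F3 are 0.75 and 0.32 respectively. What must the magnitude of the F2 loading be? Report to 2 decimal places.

Under orthogonal rotation h² = Σλ², so λ_F2² = h² − (0.6649) = 0.691 − 0.6649 = 0.0261.
|λ| = √0.0261 = 0.1616.

0.16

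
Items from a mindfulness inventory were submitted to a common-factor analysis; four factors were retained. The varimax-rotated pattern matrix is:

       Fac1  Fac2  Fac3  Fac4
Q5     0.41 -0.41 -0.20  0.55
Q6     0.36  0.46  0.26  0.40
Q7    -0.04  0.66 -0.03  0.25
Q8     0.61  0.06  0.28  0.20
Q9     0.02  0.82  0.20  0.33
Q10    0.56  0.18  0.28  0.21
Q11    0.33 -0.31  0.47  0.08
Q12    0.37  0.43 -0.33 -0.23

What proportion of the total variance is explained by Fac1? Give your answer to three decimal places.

SS loadings for Fac1 = 0.41² + 0.36² + (-0.04)² + 0.61² + 0.02² + 0.56² + 0.33² + 0.37² = 1.2312
Proportion of variance = 1.2312 / 8 = 0.1539.

0.154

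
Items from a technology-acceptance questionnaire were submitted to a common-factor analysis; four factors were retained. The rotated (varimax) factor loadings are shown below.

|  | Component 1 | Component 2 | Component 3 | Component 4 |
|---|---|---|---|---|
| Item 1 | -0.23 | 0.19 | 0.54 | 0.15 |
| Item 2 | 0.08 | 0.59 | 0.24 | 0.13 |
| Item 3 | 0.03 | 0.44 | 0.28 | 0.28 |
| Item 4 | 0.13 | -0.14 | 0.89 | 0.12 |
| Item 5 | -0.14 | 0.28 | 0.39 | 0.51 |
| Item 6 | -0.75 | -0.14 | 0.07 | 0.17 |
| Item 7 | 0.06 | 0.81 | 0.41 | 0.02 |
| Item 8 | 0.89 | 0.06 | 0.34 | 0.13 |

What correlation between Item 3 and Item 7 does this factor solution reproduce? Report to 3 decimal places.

0.479

r̂ = Σ λ_i·λ_j across factors = (0.03)(0.06) + (0.44)(0.81) + (0.28)(0.41) + (0.28)(0.02)
  = +0.0018 +0.3564 +0.1148 +0.0056 = 0.4786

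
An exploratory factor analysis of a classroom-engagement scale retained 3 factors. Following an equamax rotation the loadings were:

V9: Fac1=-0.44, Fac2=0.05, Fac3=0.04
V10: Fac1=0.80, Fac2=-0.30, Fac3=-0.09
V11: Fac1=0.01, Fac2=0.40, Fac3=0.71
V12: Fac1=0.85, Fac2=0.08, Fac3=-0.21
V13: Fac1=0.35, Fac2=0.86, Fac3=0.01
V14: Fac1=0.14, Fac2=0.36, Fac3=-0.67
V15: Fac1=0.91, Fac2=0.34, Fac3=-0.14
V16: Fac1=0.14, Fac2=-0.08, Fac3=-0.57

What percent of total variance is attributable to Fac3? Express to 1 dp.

SS loadings for Fac3 = 0.04² + (-0.09)² + 0.71² + (-0.21)² + 0.01² + (-0.67)² + (-0.14)² + (-0.57)² = 1.3514
With 8 standardized items, total variance = 8. Proportion = 1.3514/8 = 0.1689 → 16.89%.

16.9%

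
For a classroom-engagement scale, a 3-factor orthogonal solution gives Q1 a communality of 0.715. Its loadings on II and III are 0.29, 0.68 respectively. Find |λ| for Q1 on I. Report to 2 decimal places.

Under orthogonal rotation h² = Σλ², so λ_I² = h² − (0.5465) = 0.715 − 0.5465 = 0.1685.
|λ| = √0.1685 = 0.4105.

0.41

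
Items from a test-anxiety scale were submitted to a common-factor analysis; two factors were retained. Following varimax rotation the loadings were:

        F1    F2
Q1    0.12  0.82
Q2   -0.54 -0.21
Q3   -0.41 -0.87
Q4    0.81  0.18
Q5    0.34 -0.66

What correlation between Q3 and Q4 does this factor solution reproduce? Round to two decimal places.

r̂ = Σ λ_i·λ_j across factors = (-0.41)(0.81) + (-0.87)(0.18)
  = -0.3321 -0.1566 = -0.4887

-0.49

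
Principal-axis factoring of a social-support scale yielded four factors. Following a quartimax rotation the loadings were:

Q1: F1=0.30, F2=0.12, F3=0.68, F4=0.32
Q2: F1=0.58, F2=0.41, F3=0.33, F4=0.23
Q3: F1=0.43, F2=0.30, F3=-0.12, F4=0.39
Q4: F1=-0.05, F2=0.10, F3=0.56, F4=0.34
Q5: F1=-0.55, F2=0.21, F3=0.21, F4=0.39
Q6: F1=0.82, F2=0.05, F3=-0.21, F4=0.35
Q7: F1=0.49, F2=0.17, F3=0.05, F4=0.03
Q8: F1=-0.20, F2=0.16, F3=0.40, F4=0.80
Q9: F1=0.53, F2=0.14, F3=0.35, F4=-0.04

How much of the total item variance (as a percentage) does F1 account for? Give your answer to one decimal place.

23.9%

SS loadings for F1 = 0.30² + 0.58² + 0.43² + (-0.05)² + (-0.55)² + 0.82² + 0.49² + (-0.20)² + 0.53² = 2.1497
With 9 standardized items, total variance = 9. Proportion = 2.1497/9 = 0.2389 → 23.89%.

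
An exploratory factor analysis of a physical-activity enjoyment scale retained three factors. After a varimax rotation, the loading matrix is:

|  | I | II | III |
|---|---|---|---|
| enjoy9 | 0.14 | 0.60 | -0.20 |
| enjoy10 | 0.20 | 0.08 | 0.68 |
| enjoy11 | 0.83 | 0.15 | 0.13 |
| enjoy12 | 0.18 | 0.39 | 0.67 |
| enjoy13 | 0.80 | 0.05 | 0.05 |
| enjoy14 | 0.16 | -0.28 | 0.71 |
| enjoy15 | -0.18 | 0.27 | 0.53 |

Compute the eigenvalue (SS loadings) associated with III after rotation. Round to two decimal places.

1.76

SS loadings for III = (-0.20)² + 0.68² + 0.13² + 0.67² + 0.05² + 0.71² + 0.53² = 0.0400 + 0.4624 + 0.0169 + 0.4489 + 0.0025 + 0.5041 + 0.2809 = 1.7557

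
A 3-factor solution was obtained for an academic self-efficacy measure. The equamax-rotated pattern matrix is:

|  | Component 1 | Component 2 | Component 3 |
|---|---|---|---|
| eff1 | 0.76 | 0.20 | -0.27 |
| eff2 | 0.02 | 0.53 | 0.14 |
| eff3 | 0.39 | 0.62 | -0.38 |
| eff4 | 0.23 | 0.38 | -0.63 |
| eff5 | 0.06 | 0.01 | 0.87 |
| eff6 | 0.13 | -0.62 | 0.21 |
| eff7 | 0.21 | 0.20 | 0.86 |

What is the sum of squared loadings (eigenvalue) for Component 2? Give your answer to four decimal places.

1.2742

SS loadings for Component 2 = 0.20² + 0.53² + 0.62² + 0.38² + 0.01² + (-0.62)² + 0.20² = 0.0400 + 0.2809 + 0.3844 + 0.1444 + 0.0001 + 0.3844 + 0.0400 = 1.2742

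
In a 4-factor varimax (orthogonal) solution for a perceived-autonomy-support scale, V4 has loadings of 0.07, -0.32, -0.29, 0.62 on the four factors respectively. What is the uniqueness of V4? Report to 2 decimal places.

0.42

h² = 0.07² + (-0.32)² + (-0.29)² + 0.62² = 0.0049 + 0.1024 + 0.0841 + 0.3844 = 0.5758
Uniqueness u² = 1 − h² = 1 − 0.5758 = 0.4242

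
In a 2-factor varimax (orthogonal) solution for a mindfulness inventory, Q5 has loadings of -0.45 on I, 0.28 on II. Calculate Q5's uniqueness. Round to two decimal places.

0.72

h² = (-0.45)² + 0.28² = 0.2025 + 0.0784 = 0.2809
Uniqueness u² = 1 − h² = 1 − 0.2809 = 0.7191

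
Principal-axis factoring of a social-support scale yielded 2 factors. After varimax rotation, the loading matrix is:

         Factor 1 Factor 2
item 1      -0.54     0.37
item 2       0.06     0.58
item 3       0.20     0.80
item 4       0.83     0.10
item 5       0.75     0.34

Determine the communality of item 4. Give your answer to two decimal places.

0.70

h² = 0.83² + 0.10² = 0.6889 + 0.0100 = 0.6989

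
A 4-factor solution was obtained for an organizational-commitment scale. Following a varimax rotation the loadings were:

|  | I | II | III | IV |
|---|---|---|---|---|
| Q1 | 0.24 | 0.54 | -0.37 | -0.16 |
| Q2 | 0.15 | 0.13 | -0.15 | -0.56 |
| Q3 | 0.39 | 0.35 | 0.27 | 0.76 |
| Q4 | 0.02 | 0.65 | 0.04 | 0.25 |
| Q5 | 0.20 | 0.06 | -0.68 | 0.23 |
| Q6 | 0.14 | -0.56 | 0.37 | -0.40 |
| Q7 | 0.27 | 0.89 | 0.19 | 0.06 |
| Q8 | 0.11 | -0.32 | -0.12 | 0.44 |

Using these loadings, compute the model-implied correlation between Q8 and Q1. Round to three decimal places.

r̂ = Σ λ_i·λ_j across factors = (0.11)(0.24) + (-0.32)(0.54) + (-0.12)(-0.37) + (0.44)(-0.16)
  = +0.0264 -0.1728 +0.0444 -0.0704 = -0.1724

-0.172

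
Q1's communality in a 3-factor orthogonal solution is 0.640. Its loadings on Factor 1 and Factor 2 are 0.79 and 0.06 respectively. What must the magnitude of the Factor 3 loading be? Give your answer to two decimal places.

0.11

Under orthogonal rotation h² = Σλ², so λ_Factor 3² = h² − (0.6277) = 0.640 − 0.6277 = 0.0123.
|λ| = √0.0123 = 0.1109.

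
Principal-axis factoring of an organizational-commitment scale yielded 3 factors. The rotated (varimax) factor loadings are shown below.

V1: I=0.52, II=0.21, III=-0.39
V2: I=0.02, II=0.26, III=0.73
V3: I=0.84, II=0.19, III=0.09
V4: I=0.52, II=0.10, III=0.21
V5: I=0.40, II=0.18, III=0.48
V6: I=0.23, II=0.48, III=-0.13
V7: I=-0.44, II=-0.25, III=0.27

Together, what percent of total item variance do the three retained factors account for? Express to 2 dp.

45.63%

Communalities: 0.4666, 0.6009, 0.7498, 0.3245, 0.4228, 0.3002, 0.3290; Σh² = 3.1938.
Total variance with 7 standardized items is 7, so the solution explains 3.1938/7 = 0.4563 = 45.63%.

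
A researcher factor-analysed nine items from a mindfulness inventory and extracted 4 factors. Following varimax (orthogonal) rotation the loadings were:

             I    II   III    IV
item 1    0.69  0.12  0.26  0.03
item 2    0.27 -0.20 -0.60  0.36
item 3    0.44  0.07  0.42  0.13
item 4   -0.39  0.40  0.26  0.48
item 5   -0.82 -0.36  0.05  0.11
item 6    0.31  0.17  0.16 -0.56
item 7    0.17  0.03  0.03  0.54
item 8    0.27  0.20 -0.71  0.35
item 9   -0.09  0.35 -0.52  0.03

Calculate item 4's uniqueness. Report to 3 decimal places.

0.390

h² = (-0.39)² + 0.40² + 0.26² + 0.48² = 0.1521 + 0.1600 + 0.0676 + 0.2304 = 0.6101
Uniqueness u² = 1 − h² = 1 − 0.6101 = 0.3899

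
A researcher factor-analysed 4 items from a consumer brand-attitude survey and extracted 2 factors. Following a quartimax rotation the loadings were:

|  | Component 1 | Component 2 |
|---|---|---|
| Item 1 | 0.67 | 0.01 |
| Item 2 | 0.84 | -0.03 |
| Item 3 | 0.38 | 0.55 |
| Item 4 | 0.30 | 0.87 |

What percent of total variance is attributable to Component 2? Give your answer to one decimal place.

26.5%

SS loadings for Component 2 = 0.01² + (-0.03)² + 0.55² + 0.87² = 1.0604
With 4 standardized items, total variance = 4. Proportion = 1.0604/4 = 0.2651 → 26.51%.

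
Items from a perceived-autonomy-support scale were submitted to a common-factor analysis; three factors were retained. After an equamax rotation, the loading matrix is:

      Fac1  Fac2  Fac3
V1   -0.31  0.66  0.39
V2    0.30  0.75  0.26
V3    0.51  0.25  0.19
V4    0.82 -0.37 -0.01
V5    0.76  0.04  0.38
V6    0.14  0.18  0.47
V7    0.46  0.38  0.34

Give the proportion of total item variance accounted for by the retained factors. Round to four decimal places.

0.5772

Communalities: 0.6838, 0.7201, 0.3587, 0.8094, 0.7236, 0.2729, 0.4716; Σh² = 4.0401.
Total variance with 7 standardized items is 7, so the solution explains 4.0401/7 = 0.5772.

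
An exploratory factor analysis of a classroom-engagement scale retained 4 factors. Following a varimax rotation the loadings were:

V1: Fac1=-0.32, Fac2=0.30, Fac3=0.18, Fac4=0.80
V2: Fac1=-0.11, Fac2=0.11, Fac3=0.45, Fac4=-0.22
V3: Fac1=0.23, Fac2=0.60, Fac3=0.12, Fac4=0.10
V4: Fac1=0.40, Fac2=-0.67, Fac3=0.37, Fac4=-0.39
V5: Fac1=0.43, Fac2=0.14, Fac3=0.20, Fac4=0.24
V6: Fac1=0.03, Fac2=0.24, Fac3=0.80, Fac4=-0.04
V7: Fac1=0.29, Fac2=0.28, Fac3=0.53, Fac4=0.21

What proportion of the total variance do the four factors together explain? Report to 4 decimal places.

SS loadings by factor: 0.5973, 1.0666, 1.3471, 0.9538; total = 3.9648.
Total variance with 7 standardized items is 7, so the solution explains 3.9648/7 = 0.5664.

0.5664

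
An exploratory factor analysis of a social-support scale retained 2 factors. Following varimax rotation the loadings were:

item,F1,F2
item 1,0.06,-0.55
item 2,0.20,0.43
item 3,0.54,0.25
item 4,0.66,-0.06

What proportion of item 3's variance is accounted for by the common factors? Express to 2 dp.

h² = 0.54² + 0.25² = 0.2916 + 0.0625 = 0.3541

0.35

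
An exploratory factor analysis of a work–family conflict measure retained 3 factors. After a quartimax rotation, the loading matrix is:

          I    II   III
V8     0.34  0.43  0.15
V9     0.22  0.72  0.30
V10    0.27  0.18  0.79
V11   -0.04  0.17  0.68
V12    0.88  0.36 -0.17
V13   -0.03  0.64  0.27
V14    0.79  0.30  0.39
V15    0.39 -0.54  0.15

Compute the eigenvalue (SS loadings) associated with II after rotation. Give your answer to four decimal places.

SS loadings for II = 0.43² + 0.72² + 0.18² + 0.17² + 0.36² + 0.64² + 0.30² + (-0.54)² = 0.1849 + 0.5184 + 0.0324 + 0.0289 + 0.1296 + 0.4096 + 0.0900 + 0.2916 = 1.6854

1.6854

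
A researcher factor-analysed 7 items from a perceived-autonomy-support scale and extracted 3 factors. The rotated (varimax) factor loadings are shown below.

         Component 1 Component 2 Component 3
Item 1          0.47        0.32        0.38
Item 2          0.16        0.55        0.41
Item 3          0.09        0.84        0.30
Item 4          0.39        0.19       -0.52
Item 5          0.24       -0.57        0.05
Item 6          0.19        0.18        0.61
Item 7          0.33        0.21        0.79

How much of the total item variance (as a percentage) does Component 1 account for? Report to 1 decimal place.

SS loadings for Component 1 = 0.47² + 0.16² + 0.09² + 0.39² + 0.24² + 0.19² + 0.33² = 0.6093
With 7 standardized items, total variance = 7. Proportion = 0.6093/7 = 0.0870 → 8.70%.

8.7%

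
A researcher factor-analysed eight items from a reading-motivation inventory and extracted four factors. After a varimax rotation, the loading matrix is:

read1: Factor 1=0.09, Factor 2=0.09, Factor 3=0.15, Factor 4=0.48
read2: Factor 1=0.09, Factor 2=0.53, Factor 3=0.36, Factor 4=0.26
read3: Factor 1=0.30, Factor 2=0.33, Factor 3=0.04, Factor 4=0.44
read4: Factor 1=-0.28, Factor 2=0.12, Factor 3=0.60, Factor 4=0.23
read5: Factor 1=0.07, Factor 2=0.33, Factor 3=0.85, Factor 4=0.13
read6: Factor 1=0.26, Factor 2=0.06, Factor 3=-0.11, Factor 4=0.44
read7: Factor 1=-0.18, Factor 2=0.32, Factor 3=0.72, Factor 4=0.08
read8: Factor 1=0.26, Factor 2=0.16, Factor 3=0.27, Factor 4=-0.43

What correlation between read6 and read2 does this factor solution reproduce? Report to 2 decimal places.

r̂ = Σ λ_i·λ_j across factors = (0.26)(0.09) + (0.06)(0.53) + (-0.11)(0.36) + (0.44)(0.26)
  = +0.0234 +0.0318 -0.0396 +0.1144 = 0.1300

0.13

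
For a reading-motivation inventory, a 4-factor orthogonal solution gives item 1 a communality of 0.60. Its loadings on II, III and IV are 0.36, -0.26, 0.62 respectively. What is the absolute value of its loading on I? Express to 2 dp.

0.14

Under orthogonal rotation h² = Σλ², so λ_I² = h² − (0.5816) = 0.60 − 0.5816 = 0.0184.
|λ| = √0.0184 = 0.1356.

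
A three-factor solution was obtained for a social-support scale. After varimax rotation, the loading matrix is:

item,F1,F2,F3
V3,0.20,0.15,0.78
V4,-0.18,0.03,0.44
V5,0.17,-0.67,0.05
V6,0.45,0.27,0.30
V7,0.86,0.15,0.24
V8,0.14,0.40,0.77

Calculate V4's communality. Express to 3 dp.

0.227

h² = (-0.18)² + 0.03² + 0.44² = 0.0324 + 0.0009 + 0.1936 = 0.2269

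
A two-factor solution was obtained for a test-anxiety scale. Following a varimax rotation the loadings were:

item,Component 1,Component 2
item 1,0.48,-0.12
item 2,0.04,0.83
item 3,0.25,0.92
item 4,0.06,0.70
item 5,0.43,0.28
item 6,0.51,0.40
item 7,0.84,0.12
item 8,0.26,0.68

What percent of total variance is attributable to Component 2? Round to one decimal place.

SS loadings for Component 2 = (-0.12)² + 0.83² + 0.92² + 0.70² + 0.28² + 0.40² + 0.12² + 0.68² = 2.7549
With 8 standardized items, total variance = 8. Proportion = 2.7549/8 = 0.3444 → 34.44%.

34.4%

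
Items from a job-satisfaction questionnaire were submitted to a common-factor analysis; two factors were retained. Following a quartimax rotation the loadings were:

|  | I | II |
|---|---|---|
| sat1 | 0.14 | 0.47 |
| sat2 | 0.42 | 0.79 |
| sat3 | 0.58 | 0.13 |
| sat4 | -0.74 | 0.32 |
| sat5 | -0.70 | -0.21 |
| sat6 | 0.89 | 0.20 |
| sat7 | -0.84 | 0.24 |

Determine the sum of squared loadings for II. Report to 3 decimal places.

SS loadings for II = 0.47² + 0.79² + 0.13² + 0.32² + (-0.21)² + 0.20² + 0.24² = 0.2209 + 0.6241 + 0.0169 + 0.1024 + 0.0441 + 0.0400 + 0.0576 = 1.1060

1.106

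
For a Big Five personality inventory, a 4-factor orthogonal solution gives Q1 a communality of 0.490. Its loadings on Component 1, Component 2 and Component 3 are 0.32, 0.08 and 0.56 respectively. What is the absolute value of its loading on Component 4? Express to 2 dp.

Under orthogonal rotation h² = Σλ², so λ_Component 4² = h² − (0.4224) = 0.490 − 0.4224 = 0.0676.
|λ| = √0.0676 = 0.2600.

0.26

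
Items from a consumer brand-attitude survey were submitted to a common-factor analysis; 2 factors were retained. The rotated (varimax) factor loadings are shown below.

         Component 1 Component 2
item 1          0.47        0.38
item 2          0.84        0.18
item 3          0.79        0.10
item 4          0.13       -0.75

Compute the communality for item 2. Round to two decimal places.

0.74

h² = 0.84² + 0.18² = 0.7056 + 0.0324 = 0.7380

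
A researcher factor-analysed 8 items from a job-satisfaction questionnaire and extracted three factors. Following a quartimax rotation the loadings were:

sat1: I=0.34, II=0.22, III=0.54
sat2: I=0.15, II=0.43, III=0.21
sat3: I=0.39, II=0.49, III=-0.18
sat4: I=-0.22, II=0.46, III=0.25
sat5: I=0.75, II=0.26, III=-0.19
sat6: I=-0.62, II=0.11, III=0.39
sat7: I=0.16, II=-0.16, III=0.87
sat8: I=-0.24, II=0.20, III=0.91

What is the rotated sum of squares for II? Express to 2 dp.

SS loadings for II = 0.22² + 0.43² + 0.49² + 0.46² + 0.26² + 0.11² + (-0.16)² + 0.20² = 0.0484 + 0.1849 + 0.2401 + 0.2116 + 0.0676 + 0.0121 + 0.0256 + 0.0400 = 0.8303

0.83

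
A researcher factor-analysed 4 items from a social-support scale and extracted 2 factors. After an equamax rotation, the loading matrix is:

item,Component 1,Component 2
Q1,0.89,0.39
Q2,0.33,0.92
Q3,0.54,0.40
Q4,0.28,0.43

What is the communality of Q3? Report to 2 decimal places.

h² = 0.54² + 0.40² = 0.2916 + 0.1600 = 0.4516

0.45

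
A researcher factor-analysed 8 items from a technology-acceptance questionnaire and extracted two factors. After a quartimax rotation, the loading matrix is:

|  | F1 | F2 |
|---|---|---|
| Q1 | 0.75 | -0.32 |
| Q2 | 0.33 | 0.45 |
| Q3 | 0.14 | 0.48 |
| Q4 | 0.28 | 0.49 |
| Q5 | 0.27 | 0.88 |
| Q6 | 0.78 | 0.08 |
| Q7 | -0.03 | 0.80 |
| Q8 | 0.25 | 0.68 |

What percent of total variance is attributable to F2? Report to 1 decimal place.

SS loadings for F2 = (-0.32)² + 0.45² + 0.48² + 0.49² + 0.88² + 0.08² + 0.80² + 0.68² = 2.6586
With 8 standardized items, total variance = 8. Proportion = 2.6586/8 = 0.3323 → 33.23%.

33.2%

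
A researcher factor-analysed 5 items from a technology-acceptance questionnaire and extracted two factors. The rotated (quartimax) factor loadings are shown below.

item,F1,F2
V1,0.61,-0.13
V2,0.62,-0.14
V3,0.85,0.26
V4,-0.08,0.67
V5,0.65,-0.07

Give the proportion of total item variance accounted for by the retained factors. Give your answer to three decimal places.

0.493

SS loadings by factor: 1.9079, 0.5579; total = 2.4658.
Total variance with 5 standardized items is 5, so the solution explains 2.4658/5 = 0.4932.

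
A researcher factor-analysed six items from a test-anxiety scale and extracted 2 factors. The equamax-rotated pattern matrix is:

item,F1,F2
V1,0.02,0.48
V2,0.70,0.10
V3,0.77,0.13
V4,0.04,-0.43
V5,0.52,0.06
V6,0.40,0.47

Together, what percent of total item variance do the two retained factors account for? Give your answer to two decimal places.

SS loadings by factor: 1.5153, 0.6667; total = 2.1820.
Total variance with 6 standardized items is 6, so the solution explains 2.1820/6 = 0.3637 = 36.37%.

36.37%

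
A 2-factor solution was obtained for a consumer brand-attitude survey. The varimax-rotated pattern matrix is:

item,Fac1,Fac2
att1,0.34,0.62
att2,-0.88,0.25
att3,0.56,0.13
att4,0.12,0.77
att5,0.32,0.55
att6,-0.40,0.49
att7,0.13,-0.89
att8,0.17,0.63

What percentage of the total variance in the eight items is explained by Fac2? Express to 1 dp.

SS loadings for Fac2 = 0.62² + 0.25² + 0.13² + 0.77² + 0.55² + 0.49² + (-0.89)² + 0.63² = 2.7883
With 8 standardized items, total variance = 8. Proportion = 2.7883/8 = 0.3485 → 34.85%.

34.9%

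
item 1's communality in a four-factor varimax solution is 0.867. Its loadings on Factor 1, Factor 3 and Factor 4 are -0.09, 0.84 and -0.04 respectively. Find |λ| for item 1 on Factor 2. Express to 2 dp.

Under orthogonal rotation h² = Σλ², so λ_Factor 2² = h² − (0.7153) = 0.867 − 0.7153 = 0.1517.
|λ| = √0.1517 = 0.3895.

0.39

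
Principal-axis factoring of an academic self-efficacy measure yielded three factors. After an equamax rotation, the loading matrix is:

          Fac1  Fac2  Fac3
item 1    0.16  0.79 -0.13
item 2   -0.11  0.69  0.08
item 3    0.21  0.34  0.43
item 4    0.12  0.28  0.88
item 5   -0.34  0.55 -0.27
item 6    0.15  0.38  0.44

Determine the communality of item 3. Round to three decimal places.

h² = 0.21² + 0.34² + 0.43² = 0.0441 + 0.1156 + 0.1849 = 0.3446

0.345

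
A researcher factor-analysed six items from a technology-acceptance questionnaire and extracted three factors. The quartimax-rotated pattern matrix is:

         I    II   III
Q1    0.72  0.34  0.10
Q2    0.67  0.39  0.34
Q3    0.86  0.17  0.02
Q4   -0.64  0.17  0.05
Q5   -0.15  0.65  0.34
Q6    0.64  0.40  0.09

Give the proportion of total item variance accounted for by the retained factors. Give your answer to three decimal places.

0.618

SS loadings by factor: 2.5486, 0.9080, 0.2522; total = 3.7088.
Total variance with 6 standardized items is 6, so the solution explains 3.7088/6 = 0.6181.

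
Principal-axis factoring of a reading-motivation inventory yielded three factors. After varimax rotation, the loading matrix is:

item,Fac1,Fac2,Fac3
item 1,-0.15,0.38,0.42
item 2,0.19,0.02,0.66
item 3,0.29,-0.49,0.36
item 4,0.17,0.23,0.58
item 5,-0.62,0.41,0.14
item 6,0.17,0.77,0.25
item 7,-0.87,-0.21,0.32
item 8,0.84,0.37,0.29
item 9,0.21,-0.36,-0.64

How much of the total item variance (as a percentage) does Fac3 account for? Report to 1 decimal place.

19.5%

SS loadings for Fac3 = 0.42² + 0.66² + 0.36² + 0.58² + 0.14² + 0.25² + 0.32² + 0.29² + (-0.64)² = 1.7562
With 9 standardized items, total variance = 9. Proportion = 1.7562/9 = 0.1951 → 19.51%.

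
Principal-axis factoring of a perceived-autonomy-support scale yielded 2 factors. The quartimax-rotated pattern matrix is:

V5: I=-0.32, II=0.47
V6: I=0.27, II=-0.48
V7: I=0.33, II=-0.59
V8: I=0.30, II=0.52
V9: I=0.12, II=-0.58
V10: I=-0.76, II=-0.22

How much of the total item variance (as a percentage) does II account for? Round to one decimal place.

SS loadings for II = 0.47² + (-0.48)² + (-0.59)² + 0.52² + (-0.58)² + (-0.22)² = 1.4546
With 6 standardized items, total variance = 6. Proportion = 1.4546/6 = 0.2424 → 24.24%.

24.2%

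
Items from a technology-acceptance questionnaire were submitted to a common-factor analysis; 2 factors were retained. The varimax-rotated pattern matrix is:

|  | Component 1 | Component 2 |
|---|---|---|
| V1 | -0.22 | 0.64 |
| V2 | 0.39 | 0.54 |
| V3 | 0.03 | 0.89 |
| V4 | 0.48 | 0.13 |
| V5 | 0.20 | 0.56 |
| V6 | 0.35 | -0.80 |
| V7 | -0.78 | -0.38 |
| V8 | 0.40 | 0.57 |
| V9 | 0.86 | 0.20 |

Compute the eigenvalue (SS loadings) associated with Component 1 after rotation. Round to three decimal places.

SS loadings for Component 1 = (-0.22)² + 0.39² + 0.03² + 0.48² + 0.20² + 0.35² + (-0.78)² + 0.40² + 0.86² = 0.0484 + 0.1521 + 0.0009 + 0.2304 + 0.0400 + 0.1225 + 0.6084 + 0.1600 + 0.7396 = 2.1023

2.102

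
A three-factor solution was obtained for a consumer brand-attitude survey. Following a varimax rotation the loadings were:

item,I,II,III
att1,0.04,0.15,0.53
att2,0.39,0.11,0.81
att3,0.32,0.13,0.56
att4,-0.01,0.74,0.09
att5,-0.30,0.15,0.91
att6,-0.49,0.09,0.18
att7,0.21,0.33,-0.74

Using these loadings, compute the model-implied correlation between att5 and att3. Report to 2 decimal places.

r̂ = Σ λ_i·λ_j across factors = (-0.30)(0.32) + (0.15)(0.13) + (0.91)(0.56)
  = -0.0960 +0.0195 +0.5096 = 0.4331

0.43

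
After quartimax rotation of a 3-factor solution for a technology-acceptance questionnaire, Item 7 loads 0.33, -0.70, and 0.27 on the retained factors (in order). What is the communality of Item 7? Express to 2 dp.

h² = 0.33² + (-0.70)² + 0.27² = 0.1089 + 0.4900 + 0.0729 = 0.6718

0.67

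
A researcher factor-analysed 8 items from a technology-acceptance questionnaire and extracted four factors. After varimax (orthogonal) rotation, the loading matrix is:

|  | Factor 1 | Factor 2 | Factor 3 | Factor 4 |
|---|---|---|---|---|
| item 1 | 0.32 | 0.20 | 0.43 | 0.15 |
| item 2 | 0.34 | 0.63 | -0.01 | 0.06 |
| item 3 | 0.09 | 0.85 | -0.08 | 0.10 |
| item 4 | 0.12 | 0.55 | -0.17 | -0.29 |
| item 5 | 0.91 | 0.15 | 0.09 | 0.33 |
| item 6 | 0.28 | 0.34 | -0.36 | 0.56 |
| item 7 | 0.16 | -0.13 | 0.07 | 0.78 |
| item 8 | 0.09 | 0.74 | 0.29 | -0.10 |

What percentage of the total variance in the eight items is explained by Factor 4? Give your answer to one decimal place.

14.5%

SS loadings for Factor 4 = 0.15² + 0.06² + 0.10² + (-0.29)² + 0.33² + 0.56² + 0.78² + (-0.10)² = 1.1611
With 8 standardized items, total variance = 8. Proportion = 1.1611/8 = 0.1451 → 14.51%.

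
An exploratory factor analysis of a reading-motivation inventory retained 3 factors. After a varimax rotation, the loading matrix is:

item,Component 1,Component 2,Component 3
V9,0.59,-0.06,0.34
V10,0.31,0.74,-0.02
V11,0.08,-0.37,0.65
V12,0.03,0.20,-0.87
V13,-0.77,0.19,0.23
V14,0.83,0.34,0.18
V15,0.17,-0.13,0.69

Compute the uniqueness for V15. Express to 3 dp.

h² = 0.17² + (-0.13)² + 0.69² = 0.0289 + 0.0169 + 0.4761 = 0.5219
Uniqueness u² = 1 − h² = 1 − 0.5219 = 0.4781

0.478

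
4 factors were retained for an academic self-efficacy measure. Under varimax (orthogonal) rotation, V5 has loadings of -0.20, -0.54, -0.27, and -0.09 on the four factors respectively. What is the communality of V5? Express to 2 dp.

h² = (-0.20)² + (-0.54)² + (-0.27)² + (-0.09)² = 0.0400 + 0.2916 + 0.0729 + 0.0081 = 0.4126

0.41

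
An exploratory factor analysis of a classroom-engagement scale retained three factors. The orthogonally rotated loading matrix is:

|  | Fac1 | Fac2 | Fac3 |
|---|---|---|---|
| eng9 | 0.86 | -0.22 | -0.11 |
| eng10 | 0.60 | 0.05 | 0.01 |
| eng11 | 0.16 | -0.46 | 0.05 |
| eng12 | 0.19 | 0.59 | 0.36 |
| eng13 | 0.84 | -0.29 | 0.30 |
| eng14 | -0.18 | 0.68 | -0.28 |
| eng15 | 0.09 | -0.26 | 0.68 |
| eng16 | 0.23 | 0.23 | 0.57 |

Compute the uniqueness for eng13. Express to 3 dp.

h² = 0.84² + (-0.29)² + 0.30² = 0.7056 + 0.0841 + 0.0900 = 0.8797
Uniqueness u² = 1 − h² = 1 − 0.8797 = 0.1203

0.120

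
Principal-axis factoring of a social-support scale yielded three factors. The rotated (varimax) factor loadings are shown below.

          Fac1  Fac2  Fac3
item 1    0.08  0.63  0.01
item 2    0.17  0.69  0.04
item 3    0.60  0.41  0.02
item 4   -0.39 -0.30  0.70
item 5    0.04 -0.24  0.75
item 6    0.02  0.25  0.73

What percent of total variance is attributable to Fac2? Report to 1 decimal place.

SS loadings for Fac2 = 0.63² + 0.69² + 0.41² + (-0.30)² + (-0.24)² + 0.25² = 1.2512
With 6 standardized items, total variance = 6. Proportion = 1.2512/6 = 0.2085 → 20.85%.

20.9%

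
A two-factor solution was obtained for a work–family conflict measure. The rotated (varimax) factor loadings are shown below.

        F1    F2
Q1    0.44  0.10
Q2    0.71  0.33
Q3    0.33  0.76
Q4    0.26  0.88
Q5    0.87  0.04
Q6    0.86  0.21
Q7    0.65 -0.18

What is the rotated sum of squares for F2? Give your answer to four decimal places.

1.5490

SS loadings for F2 = 0.10² + 0.33² + 0.76² + 0.88² + 0.04² + 0.21² + (-0.18)² = 0.0100 + 0.1089 + 0.5776 + 0.7744 + 0.0016 + 0.0441 + 0.0324 = 1.5490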